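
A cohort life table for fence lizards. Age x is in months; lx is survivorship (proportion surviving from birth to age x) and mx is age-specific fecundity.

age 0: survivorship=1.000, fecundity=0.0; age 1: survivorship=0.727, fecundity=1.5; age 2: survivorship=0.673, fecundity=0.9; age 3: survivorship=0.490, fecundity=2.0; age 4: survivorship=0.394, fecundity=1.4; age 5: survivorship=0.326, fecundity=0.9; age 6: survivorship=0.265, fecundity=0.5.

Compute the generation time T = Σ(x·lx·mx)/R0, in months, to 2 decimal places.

lx·mx: 0, 1.0905, 0.6057, 0.98, 0.5516, 0.2934, 0.1325 → R0 = 3.6537
x·lx·mx: 0, 1.0905, 1.2114, 2.94, 2.2064, 1.467, 0.795 → Σ = 9.7103
T = 9.7103 / 3.6537 = 2.657662… → 2.66

2.66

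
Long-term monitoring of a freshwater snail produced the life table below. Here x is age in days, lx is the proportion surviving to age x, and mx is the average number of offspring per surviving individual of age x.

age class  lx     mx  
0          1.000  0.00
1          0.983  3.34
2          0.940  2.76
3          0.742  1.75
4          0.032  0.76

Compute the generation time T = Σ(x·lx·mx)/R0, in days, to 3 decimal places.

1.731

lx·mx: 0, 3.28322, 2.5944, 1.2985, 0.02432 → R0 = 7.20044
x·lx·mx: 0, 3.28322, 5.1888, 3.8955, 0.09728 → Σ = 12.4648
T = 12.4648 / 7.20044 = 1.731116… → 1.731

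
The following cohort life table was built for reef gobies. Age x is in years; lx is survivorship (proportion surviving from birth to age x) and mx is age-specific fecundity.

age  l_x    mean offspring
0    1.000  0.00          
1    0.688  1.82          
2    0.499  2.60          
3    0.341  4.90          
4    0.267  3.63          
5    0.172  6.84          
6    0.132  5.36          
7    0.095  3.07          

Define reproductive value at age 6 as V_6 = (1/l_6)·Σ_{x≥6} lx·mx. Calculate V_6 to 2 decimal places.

7.57

lx·mx for x ≥ 6: 0.70752, 0.29165 → sum = 0.99917
V_6 = 0.99917 / l_6 = 0.99917 / 0.132 = 7.56947… → 7.57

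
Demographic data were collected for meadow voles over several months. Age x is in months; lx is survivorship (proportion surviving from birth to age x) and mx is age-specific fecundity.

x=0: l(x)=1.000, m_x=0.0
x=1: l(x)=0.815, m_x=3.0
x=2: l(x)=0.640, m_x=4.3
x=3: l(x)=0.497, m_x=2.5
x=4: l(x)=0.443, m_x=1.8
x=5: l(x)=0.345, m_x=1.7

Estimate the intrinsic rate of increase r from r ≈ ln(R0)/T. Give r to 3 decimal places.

R0 = Σ lx·mx = 0 + 2.445 + 2.752 + 1.2425 + 0.7974 + 0.5865 = 7.8234
Σ x·lx·mx = 17.7986; T = 17.7986/7.8234 = 2.27505…
r ≈ ln(R0)/T = ln(7.8234)/2.27505… = 0.90421… → 0.904

0.904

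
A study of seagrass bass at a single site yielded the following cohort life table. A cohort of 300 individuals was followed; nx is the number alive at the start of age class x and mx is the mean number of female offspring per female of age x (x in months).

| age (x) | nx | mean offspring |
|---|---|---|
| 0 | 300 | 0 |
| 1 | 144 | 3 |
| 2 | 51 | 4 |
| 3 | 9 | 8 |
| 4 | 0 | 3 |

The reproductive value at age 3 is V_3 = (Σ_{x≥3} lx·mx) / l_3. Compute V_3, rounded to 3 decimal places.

lx = nx/n0 = nx/300: 1, 0.48, 0.17, 0.03, 0
lx·mx for x ≥ 3: 0.24, 0 → sum = 0.24
V_3 = 0.24 / l_3 = 0.24 / 0.03 = 8 → 8.000

8.000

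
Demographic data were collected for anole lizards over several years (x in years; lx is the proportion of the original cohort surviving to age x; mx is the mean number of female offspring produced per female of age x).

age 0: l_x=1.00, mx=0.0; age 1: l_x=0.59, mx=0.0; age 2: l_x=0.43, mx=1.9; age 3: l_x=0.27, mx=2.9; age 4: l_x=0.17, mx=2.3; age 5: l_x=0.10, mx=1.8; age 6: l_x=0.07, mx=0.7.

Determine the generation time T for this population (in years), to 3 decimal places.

3.036

lx·mx: 0, 0, 0.817, 0.783, 0.391, 0.18, 0.049 → R0 = 2.22
x·lx·mx: 0, 0, 1.634, 2.349, 1.564, 0.9, 0.294 → Σ = 6.741
T = 6.741 / 2.22 = 3.036486… → 3.036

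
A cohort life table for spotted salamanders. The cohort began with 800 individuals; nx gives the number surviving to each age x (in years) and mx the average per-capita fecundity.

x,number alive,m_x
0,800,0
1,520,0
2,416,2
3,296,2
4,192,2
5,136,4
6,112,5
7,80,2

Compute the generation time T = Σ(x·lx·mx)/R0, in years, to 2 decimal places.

3.96

lx = nx/n0 = nx/800: 1, 0.65, 0.52, 0.37, 0.24, 0.17, 0.14, 0.1
lx·mx: 0, 0, 1.04, 0.74, 0.48, 0.68, 0.7, 0.2 → R0 = 3.84
x·lx·mx: 0, 0, 2.08, 2.22, 1.92, 3.4, 4.2, 1.4 → Σ = 15.22
T = 15.22 / 3.84 = 3.963542… → 3.96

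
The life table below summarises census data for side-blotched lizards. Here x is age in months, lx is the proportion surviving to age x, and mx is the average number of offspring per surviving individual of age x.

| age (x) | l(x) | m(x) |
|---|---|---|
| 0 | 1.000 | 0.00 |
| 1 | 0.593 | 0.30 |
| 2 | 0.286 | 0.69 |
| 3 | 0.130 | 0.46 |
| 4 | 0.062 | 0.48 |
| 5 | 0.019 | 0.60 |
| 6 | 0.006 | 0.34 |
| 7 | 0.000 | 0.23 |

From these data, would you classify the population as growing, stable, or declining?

declining

R0 = Σ lx·mx = 0 + 0.1779 + 0.19734 + 0.0598 + 0.02976 + 0.0114 + 0.00204 + 0 = 0.47824
R0 < 1, so the population is declining.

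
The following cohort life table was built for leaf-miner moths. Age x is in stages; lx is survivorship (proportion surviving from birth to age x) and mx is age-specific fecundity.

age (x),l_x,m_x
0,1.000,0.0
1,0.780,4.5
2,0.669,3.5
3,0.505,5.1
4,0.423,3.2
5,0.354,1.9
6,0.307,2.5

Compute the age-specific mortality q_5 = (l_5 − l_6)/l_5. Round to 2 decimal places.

0.13

q_5 = (l_5 − l_6) / l_5 = (0.354 − 0.307) / 0.354
     = 0.047 / 0.354 = 0.132768… → 0.13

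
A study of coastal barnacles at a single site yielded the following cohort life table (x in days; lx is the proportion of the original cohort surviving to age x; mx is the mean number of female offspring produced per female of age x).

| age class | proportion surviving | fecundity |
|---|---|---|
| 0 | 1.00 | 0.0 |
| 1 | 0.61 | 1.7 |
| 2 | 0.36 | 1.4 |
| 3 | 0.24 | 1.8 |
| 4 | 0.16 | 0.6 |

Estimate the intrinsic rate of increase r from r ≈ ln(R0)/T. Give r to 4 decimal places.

R0 = Σ lx·mx = 0 + 1.037 + 0.504 + 0.432 + 0.096 = 2.069
Σ x·lx·mx = 3.725; T = 3.725/2.069 = 1.80039…
r ≈ ln(R0)/T = ln(2.069)/1.80039… = 0.403838… → 0.4038

0.4038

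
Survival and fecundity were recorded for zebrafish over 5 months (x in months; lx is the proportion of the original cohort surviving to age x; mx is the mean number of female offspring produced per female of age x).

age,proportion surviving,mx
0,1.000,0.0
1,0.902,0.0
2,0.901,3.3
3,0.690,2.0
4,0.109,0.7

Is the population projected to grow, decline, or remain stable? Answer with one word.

growing

R0 = Σ lx·mx = 0 + 0 + 2.9733 + 1.38 + 0.0763 = 4.4296
R0 > 1, so the population is growing.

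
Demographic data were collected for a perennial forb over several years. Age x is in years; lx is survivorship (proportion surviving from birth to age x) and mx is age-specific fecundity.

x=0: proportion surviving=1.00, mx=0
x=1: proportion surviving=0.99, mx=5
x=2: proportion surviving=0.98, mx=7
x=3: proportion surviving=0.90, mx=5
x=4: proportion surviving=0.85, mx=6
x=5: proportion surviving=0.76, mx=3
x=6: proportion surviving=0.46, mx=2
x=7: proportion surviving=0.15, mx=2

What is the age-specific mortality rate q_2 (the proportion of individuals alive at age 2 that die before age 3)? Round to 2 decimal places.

0.08

q_2 = (l_2 − l_3) / l_2 = (0.98 − 0.9) / 0.98
     = 0.08 / 0.98 = 0.081633… → 0.08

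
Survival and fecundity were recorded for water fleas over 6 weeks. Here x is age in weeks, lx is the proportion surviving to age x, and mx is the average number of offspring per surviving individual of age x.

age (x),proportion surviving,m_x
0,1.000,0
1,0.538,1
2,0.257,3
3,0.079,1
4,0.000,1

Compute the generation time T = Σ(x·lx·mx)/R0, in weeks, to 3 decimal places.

lx·mx: 0, 0.538, 0.771, 0.079, 0 → R0 = 1.388
x·lx·mx: 0, 0.538, 1.542, 0.237, 0 → Σ = 2.317
T = 2.317 / 1.388 = 1.669308… → 1.669

1.669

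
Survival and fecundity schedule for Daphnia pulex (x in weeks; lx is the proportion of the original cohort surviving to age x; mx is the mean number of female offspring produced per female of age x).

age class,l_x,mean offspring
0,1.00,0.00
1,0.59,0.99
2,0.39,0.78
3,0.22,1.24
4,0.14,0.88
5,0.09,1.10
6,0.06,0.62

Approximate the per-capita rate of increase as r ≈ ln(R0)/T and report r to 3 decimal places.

R0 = Σ lx·mx = 0 + 0.5841 + 0.3042 + 0.2728 + 0.1232 + 0.099 + 0.0372 = 1.4205
Σ x·lx·mx = 3.2219; T = 3.2219/1.4205 = 2.26815…
r ≈ ln(R0)/T = ln(1.4205)/2.26815… = 0.15476… → 0.155

0.155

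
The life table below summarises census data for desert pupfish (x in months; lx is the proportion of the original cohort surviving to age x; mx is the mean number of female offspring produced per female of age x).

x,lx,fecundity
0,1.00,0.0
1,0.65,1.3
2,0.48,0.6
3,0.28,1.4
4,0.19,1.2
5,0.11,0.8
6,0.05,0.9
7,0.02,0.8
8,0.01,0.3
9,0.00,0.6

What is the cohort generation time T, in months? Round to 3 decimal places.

lx·mx: 0, 0.845, 0.288, 0.392, 0.228, 0.088, 0.045, 0.016, 0.003, 0 → R0 = 1.905
x·lx·mx: 0, 0.845, 0.576, 1.176, 0.912, 0.44, 0.27, 0.112, 0.024, 0 → Σ = 4.355
T = 4.355 / 1.905 = 2.286089… → 2.286

2.286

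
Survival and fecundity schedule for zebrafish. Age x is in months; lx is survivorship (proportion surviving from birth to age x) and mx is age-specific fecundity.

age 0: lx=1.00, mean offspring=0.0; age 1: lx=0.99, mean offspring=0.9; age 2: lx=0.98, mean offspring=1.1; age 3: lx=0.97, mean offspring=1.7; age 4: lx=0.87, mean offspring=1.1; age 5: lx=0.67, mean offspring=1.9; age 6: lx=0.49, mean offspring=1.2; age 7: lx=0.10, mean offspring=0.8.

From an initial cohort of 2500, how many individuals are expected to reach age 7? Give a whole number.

Expected survivors = N0 · l_7 = 2500 × 0.10 = 250 → 250

250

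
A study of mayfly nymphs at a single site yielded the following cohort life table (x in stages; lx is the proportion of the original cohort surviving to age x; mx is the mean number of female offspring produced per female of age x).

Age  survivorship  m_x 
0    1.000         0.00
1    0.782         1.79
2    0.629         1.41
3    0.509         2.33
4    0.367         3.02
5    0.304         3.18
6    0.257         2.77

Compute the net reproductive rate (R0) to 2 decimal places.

lx·mx by age: 0, 1.39978, 0.88689, 1.18597, 1.10834, 0.96672, 0.71189
R0 = Σ lx·mx = 6.25959 → 6.26

6.26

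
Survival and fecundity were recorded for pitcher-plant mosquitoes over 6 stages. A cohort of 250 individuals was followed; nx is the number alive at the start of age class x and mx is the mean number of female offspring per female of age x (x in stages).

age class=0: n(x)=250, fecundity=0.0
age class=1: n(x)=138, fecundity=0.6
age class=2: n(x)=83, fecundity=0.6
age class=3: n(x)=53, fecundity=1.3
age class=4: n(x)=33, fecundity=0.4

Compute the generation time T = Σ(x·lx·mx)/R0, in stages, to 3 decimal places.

lx = nx/n0 = nx/250: 1, 0.552, 0.332, 0.212, 0.132
lx·mx: 0, 0.3312, 0.1992, 0.2756, 0.0528 → R0 = 0.8588
x·lx·mx: 0, 0.3312, 0.3984, 0.8268, 0.2112 → Σ = 1.7676
T = 1.7676 / 0.8588 = 2.058221… → 2.058

2.058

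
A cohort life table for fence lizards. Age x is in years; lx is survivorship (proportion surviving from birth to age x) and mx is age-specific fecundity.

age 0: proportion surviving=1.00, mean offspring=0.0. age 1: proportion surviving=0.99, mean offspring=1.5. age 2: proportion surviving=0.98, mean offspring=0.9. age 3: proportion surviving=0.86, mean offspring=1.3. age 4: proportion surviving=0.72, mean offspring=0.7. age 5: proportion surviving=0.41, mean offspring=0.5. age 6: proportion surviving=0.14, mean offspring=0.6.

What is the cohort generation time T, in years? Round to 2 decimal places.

2.37

lx·mx: 0, 1.485, 0.882, 1.118, 0.504, 0.205, 0.084 → R0 = 4.278
x·lx·mx: 0, 1.485, 1.764, 3.354, 2.016, 1.025, 0.504 → Σ = 10.148
T = 10.148 / 4.278 = 2.372137… → 2.37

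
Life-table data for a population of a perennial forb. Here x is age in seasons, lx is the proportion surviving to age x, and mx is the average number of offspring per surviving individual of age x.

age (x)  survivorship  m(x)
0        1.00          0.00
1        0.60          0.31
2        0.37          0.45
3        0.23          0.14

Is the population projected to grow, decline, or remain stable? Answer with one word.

declining

R0 = Σ lx·mx = 0 + 0.186 + 0.1665 + 0.0322 = 0.3847
R0 < 1, so the population is declining.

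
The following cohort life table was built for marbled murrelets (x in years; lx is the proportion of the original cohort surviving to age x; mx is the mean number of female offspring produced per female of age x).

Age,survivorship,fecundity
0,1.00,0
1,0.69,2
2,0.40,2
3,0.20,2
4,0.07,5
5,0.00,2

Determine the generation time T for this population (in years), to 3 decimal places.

1.904

lx·mx: 0, 1.38, 0.8, 0.4, 0.35, 0 → R0 = 2.93
x·lx·mx: 0, 1.38, 1.6, 1.2, 1.4, 0 → Σ = 5.58
T = 5.58 / 2.93 = 1.904437… → 1.904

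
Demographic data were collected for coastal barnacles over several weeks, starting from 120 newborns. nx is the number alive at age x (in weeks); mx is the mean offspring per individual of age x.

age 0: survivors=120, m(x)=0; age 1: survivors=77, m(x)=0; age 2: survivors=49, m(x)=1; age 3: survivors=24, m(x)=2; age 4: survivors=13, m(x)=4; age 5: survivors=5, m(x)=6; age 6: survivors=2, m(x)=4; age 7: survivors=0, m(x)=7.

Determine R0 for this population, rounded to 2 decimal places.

lx = nx/n0 = nx/120: 1, 0.64167…, 0.40833…, 0.2, 0.10833…, 0.04167…, 0.01667…, 0
lx·mx by age: 0, 0, 0.408333…, 0.4, 0.433333…, 0.25…, 0.066667…, 0
R0 = Σ lx·mx = 1.558333… → 1.56

1.56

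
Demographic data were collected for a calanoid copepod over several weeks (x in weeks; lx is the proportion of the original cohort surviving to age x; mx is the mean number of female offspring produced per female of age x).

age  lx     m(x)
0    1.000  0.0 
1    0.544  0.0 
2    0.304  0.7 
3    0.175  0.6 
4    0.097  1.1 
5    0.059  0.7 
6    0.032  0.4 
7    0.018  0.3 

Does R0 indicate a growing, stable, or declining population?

R0 = Σ lx·mx = 0 + 0 + 0.2128 + 0.105 + 0.1067 + 0.0413 + 0.0128 + 0.0054 = 0.484
R0 < 1, so the population is declining.

declining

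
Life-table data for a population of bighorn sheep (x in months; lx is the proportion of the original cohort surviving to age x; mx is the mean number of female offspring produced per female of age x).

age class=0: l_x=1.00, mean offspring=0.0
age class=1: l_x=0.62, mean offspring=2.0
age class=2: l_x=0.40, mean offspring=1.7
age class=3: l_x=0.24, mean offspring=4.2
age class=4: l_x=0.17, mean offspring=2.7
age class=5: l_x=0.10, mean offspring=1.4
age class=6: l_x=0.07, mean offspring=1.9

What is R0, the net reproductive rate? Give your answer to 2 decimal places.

lx·mx by age: 0, 1.24, 0.68, 1.008, 0.459, 0.14, 0.133
R0 = Σ lx·mx = 3.66 → 3.66

3.66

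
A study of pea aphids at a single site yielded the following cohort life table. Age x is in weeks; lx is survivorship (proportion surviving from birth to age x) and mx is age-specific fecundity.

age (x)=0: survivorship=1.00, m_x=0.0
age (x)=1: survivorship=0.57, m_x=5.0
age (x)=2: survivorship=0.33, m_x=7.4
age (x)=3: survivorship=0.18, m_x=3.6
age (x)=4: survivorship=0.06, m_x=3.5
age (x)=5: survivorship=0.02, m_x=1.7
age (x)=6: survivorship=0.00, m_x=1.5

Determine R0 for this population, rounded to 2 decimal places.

6.18

lx·mx by age: 0, 2.85, 2.442, 0.648, 0.21, 0.034, 0
R0 = Σ lx·mx = 6.184 → 6.18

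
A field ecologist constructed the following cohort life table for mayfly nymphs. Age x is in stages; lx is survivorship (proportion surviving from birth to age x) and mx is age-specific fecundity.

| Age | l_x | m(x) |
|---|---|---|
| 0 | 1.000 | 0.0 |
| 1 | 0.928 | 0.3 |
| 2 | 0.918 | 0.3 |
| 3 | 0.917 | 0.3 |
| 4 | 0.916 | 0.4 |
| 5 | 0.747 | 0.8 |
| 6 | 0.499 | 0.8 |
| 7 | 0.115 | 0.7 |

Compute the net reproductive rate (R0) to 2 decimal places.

lx·mx by age: 0, 0.2784, 0.2754, 0.2751, 0.3664, 0.5976, 0.3992, 0.0805
R0 = Σ lx·mx = 2.2726 → 2.27

2.27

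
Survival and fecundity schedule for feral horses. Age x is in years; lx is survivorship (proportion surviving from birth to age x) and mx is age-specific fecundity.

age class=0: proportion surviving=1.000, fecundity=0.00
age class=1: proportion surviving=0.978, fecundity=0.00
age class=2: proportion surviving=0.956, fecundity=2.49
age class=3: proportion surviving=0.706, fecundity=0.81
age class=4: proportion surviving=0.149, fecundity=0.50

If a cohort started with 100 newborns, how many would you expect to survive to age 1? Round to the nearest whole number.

98

Expected survivors = N0 · l_1 = 100 × 0.978 = 97.8 → 98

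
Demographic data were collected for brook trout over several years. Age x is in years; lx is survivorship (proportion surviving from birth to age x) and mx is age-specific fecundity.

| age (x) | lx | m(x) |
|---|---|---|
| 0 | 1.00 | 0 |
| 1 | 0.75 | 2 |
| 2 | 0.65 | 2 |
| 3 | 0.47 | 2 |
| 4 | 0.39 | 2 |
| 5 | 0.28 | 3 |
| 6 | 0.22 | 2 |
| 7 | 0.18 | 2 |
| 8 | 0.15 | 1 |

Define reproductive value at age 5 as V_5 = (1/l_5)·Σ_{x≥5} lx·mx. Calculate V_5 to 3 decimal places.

6.393

lx·mx for x ≥ 5: 0.84, 0.44, 0.36, 0.15 → sum = 1.79
V_5 = 1.79 / l_5 = 1.79 / 0.28 = 6.392857… → 6.393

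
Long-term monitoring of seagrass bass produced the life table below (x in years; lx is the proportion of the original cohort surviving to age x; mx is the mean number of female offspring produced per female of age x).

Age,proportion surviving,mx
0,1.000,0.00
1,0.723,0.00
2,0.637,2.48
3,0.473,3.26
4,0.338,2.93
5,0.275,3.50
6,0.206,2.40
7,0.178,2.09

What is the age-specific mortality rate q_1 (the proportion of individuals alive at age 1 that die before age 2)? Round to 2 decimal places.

q_1 = (l_1 − l_2) / l_1 = (0.723 − 0.637) / 0.723
     = 0.086 / 0.723 = 0.118949… → 0.12

0.12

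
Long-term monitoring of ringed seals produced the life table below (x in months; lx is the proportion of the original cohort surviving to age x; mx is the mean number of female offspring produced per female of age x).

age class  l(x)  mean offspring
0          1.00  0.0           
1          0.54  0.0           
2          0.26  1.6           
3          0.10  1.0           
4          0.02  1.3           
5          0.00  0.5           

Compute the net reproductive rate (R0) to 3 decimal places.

0.542

lx·mx by age: 0, 0, 0.416, 0.1, 0.026, 0
R0 = Σ lx·mx = 0.542 → 0.542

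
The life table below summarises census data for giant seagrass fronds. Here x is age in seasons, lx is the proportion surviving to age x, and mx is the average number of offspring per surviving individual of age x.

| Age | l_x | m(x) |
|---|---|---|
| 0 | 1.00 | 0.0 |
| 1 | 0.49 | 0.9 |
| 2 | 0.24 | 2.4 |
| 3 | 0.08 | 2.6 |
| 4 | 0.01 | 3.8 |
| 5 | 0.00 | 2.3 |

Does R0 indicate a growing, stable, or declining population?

R0 = Σ lx·mx = 0 + 0.441 + 0.576 + 0.208 + 0.038 + 0 = 1.263
R0 > 1, so the population is growing.

growing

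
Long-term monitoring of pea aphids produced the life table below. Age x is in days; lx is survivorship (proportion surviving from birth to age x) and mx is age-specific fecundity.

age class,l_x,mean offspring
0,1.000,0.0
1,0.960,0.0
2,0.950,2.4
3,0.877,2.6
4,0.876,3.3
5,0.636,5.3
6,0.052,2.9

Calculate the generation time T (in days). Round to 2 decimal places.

3.71

lx·mx: 0, 0, 2.28, 2.2802, 2.8908, 3.3708, 0.1508 → R0 = 10.9726
x·lx·mx: 0, 0, 4.56, 6.8406, 11.5632, 16.854, 0.9048 → Σ = 40.7226
T = 40.7226 / 10.9726 = 3.711299… → 3.71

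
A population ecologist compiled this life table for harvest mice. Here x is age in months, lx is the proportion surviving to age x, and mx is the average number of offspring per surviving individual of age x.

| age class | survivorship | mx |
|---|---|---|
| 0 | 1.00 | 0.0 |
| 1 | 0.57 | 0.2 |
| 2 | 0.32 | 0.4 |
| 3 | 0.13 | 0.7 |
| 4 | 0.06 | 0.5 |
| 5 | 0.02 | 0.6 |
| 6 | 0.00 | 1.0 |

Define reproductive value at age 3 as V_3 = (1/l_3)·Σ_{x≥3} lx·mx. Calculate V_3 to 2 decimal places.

1.02

lx·mx for x ≥ 3: 0.091, 0.03, 0.012, 0 → sum = 0.133
V_3 = 0.133 / l_3 = 0.133 / 0.13 = 1.023077… → 1.02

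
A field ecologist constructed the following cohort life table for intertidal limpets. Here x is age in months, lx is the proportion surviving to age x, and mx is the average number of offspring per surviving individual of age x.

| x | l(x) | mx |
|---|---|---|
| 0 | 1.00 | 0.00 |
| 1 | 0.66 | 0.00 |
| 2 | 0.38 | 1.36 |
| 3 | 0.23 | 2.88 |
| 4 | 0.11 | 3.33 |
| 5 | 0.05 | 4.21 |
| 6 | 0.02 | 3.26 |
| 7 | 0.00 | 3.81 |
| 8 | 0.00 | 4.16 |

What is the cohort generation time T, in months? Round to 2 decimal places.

3.26

lx·mx: 0, 0, 0.5168, 0.6624, 0.3663, 0.2105, 0.0652, 0, 0 → R0 = 1.8212
x·lx·mx: 0, 0, 1.0336, 1.9872, 1.4652, 1.0525, 0.3912, 0, 0 → Σ = 5.9297
T = 5.9297 / 1.8212 = 3.25593… → 3.26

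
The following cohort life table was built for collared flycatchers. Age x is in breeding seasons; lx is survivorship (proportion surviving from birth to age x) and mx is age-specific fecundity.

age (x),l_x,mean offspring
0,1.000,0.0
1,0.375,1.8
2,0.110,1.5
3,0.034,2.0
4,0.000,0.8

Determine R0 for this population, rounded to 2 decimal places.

lx·mx by age: 0, 0.675, 0.165, 0.068, 0
R0 = Σ lx·mx = 0.908 → 0.91

0.91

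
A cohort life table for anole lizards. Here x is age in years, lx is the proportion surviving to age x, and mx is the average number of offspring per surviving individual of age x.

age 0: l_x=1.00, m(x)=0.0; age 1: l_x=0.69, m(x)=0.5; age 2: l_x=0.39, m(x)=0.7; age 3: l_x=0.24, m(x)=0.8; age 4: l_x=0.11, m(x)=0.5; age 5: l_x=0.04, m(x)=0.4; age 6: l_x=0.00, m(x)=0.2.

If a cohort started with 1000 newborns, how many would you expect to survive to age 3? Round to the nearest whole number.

Expected survivors = N0 · l_3 = 1000 × 0.24 = 240 → 240

240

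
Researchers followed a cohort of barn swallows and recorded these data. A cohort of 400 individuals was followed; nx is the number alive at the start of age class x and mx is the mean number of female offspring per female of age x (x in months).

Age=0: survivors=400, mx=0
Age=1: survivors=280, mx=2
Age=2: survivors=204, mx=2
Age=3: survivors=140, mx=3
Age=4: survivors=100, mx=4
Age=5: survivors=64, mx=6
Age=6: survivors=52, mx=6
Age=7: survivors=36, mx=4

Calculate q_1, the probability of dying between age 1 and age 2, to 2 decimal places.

lx = nx/n0 = nx/400: 1, 0.7, 0.51, 0.35, 0.25, 0.16, 0.13, 0.09
q_1 = (l_1 − l_2) / l_1 = (0.7 − 0.51) / 0.7
     = 0.19 / 0.7 = 0.271429… → 0.27

0.27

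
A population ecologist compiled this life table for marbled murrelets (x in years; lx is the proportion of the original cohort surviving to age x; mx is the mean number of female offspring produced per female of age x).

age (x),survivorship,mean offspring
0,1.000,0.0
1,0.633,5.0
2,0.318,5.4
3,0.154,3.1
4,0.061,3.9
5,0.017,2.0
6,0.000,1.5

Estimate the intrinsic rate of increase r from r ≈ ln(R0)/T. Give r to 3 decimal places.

1.063

R0 = Σ lx·mx = 0 + 3.165 + 1.7172 + 0.4774 + 0.2379 + 0.034 + 0 = 5.6315
Σ x·lx·mx = 9.1532; T = 9.1532/5.6315 = 1.62536…
r ≈ ln(R0)/T = ln(5.6315)/1.62536… = 1.06338… → 1.063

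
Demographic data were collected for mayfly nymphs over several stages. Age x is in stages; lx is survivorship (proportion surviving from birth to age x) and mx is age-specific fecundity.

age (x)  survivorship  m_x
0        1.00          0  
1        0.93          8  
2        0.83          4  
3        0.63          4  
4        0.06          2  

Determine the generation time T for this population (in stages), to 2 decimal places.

lx·mx: 0, 7.44, 3.32, 2.52, 0.12 → R0 = 13.4
x·lx·mx: 0, 7.44, 6.64, 7.56, 0.48 → Σ = 22.12
T = 22.12 / 13.4 = 1.650746… → 1.65

1.65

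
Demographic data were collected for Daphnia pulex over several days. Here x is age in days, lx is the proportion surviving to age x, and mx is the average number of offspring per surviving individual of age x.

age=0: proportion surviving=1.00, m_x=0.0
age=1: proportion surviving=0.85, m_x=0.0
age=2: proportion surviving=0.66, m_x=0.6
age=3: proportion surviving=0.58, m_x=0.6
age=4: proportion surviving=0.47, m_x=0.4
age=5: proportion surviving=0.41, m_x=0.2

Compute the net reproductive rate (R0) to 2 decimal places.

1.01

lx·mx by age: 0, 0, 0.396, 0.348, 0.188, 0.082
R0 = Σ lx·mx = 1.014 → 1.01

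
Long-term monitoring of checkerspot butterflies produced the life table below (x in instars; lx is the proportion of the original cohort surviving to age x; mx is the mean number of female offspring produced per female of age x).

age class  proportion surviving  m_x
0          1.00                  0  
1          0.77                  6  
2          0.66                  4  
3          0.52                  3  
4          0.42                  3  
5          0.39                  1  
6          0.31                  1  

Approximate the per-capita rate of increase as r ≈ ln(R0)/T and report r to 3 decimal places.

1.094

R0 = Σ lx·mx = 0 + 4.62 + 2.64 + 1.56 + 1.26 + 0.39 + 0.31 = 10.78
Σ x·lx·mx = 23.43; T = 23.43/10.78 = 2.17347…
r ≈ ln(R0)/T = ln(10.78)/2.17347… = 1.09396… → 1.094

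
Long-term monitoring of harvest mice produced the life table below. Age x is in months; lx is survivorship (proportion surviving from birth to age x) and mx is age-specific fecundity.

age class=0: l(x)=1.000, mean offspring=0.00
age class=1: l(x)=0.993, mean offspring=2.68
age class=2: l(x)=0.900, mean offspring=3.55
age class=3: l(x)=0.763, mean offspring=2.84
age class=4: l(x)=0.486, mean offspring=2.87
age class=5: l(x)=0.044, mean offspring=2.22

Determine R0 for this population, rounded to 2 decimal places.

lx·mx by age: 0, 2.66124, 3.195, 2.16692, 1.39482, 0.09768
R0 = Σ lx·mx = 9.51566 → 9.52

9.52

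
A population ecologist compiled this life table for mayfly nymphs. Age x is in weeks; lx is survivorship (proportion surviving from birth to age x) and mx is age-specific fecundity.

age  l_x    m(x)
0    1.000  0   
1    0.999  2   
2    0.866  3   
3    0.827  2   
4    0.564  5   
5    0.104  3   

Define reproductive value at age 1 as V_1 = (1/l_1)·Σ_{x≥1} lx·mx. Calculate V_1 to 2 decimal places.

9.39

lx·mx for x ≥ 1: 1.998, 2.598, 1.654, 2.82, 0.312 → sum = 9.382
V_1 = 9.382 / l_1 = 9.382 / 0.999 = 9.391391… → 9.39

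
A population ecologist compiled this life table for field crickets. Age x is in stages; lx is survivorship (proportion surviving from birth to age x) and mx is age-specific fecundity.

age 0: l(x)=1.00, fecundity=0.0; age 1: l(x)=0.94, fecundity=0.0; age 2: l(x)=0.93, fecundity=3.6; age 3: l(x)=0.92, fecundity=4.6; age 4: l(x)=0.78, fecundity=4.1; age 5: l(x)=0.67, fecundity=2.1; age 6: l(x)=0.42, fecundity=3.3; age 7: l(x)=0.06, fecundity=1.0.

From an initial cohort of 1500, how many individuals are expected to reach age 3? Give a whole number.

1380

Expected survivors = N0 · l_3 = 1500 × 0.92 = 1380 → 1380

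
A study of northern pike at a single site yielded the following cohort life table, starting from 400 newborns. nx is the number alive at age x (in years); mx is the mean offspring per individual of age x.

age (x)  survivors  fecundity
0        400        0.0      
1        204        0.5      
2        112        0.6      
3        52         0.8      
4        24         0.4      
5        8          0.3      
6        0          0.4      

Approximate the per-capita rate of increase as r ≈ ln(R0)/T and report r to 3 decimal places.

lx = nx/n0 = nx/400: 1, 0.51, 0.28, 0.13, 0.06, 0.02, 0
R0 = Σ lx·mx = 0 + 0.255 + 0.168 + 0.104 + 0.024 + 0.006 + 0 = 0.557
Σ x·lx·mx = 1.029; T = 1.029/0.557 = 1.8474…
r ≈ ln(R0)/T = ln(0.557)/1.8474… = -0.31676… → -0.317

-0.317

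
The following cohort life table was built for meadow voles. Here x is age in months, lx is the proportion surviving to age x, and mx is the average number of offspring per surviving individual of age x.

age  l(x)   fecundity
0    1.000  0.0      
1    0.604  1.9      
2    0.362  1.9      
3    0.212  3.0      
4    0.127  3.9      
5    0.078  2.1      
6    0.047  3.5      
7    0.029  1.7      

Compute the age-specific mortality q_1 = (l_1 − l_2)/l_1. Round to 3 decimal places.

0.401

q_1 = (l_1 − l_2) / l_1 = (0.604 − 0.362) / 0.604
     = 0.242 / 0.604 = 0.400662… → 0.401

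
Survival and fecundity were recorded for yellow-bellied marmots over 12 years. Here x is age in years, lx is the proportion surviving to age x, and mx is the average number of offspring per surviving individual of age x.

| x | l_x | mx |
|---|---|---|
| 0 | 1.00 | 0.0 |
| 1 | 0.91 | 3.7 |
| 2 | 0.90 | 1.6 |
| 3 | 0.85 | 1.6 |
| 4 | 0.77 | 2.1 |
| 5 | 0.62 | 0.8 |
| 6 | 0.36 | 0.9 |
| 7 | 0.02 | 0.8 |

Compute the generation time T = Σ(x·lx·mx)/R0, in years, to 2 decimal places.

lx·mx: 0, 3.367, 1.44, 1.36, 1.617, 0.496, 0.324, 0.016 → R0 = 8.62
x·lx·mx: 0, 3.367, 2.88, 4.08, 6.468, 2.48, 1.944, 0.112 → Σ = 21.331
T = 21.331 / 8.62 = 2.474594… → 2.47

2.47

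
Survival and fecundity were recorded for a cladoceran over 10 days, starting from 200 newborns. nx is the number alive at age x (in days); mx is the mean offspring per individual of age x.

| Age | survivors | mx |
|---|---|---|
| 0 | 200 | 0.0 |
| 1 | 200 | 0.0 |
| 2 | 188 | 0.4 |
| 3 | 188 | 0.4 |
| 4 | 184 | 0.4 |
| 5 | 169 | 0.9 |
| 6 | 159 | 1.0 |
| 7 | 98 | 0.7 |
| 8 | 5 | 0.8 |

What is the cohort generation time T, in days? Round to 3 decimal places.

lx = nx/n0 = nx/200: 1, 1, 0.94, 0.94, 0.92, 0.845, 0.795, 0.49, 0.025
lx·mx: 0, 0, 0.376, 0.376, 0.368, 0.7605, 0.795, 0.343, 0.02 → R0 = 3.0385
x·lx·mx: 0, 0, 0.752, 1.128, 1.472, 3.8025, 4.77, 2.401, 0.16 → Σ = 14.4855
T = 14.4855 / 3.0385 = 4.767319… → 4.767

4.767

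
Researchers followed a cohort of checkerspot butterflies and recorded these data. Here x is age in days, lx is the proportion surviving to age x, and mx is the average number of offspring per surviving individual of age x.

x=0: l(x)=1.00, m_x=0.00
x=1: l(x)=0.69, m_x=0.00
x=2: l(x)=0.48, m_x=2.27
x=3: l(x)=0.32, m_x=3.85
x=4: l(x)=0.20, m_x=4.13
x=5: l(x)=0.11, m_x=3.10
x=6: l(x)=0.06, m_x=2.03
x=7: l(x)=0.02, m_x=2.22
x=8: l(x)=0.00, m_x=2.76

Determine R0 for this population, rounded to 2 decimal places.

3.65

lx·mx by age: 0, 0, 1.0896, 1.232, 0.826, 0.341, 0.1218, 0.0444, 0
R0 = Σ lx·mx = 3.6548 → 3.65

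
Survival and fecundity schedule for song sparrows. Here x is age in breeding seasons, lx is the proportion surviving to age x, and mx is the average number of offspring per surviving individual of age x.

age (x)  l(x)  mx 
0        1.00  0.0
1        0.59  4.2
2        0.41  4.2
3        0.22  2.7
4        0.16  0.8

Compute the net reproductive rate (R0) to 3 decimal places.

lx·mx by age: 0, 2.478, 1.722, 0.594, 0.128
R0 = Σ lx·mx = 4.922 → 4.922

4.922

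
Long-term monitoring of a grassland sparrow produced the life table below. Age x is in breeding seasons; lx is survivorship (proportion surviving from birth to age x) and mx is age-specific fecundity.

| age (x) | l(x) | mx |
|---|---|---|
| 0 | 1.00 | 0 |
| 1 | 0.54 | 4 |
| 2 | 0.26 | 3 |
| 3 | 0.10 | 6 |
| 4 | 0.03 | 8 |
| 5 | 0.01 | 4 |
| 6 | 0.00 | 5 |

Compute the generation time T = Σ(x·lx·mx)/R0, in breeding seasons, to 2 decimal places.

1.75

lx·mx: 0, 2.16, 0.78, 0.6, 0.24, 0.04, 0 → R0 = 3.82
x·lx·mx: 0, 2.16, 1.56, 1.8, 0.96, 0.2, 0 → Σ = 6.68
T = 6.68 / 3.82 = 1.748691… → 1.75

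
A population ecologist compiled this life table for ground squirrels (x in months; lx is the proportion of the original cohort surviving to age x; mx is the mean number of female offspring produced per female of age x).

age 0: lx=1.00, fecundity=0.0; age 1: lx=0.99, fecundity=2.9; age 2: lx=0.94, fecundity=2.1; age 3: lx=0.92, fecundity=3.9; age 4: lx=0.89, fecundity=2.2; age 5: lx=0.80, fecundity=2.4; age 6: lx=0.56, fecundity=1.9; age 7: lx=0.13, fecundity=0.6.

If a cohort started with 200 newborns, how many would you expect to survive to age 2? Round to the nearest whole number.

188

Expected survivors = N0 · l_2 = 200 × 0.94 = 188 → 188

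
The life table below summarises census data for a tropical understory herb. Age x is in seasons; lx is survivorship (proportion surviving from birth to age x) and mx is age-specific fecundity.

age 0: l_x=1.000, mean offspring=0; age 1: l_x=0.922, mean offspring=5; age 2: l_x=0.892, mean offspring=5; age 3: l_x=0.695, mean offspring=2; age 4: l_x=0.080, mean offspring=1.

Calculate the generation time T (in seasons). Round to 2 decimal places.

lx·mx: 0, 4.61, 4.46, 1.39, 0.08 → R0 = 10.54
x·lx·mx: 0, 4.61, 8.92, 4.17, 0.32 → Σ = 18.02
T = 18.02 / 10.54 = 1.709677… → 1.71

1.71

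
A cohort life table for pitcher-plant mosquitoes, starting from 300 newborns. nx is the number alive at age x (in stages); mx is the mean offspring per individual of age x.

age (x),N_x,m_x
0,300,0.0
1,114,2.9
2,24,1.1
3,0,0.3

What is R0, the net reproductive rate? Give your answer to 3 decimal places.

lx = nx/n0 = nx/300: 1, 0.38, 0.08, 0
lx·mx by age: 0, 1.102, 0.088, 0
R0 = Σ lx·mx = 1.19 → 1.190

1.190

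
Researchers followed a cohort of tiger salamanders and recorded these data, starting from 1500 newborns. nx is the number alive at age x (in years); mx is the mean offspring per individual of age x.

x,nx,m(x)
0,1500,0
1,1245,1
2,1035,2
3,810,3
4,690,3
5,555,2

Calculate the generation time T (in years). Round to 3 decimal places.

2.970

lx = nx/n0 = nx/1500: 1, 0.83, 0.69, 0.54, 0.46, 0.37
lx·mx: 0, 0.83, 1.38, 1.62, 1.38, 0.74 → R0 = 5.95
x·lx·mx: 0, 0.83, 2.76, 4.86, 5.52, 3.7 → Σ = 17.67
T = 17.67 / 5.95 = 2.969748… → 2.970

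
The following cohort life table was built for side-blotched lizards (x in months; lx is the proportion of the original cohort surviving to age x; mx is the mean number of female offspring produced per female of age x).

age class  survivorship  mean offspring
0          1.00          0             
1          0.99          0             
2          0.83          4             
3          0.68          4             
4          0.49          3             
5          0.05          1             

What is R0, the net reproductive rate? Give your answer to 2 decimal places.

7.56

lx·mx by age: 0, 0, 3.32, 2.72, 1.47, 0.05
R0 = Σ lx·mx = 7.56 → 7.56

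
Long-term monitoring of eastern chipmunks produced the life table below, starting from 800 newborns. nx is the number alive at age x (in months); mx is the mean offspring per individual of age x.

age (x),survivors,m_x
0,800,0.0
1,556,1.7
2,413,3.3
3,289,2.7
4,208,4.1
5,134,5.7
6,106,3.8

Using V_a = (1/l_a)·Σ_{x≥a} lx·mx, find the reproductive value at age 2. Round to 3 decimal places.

lx = nx/n0 = nx/800: 1, 0.695, 0.51625, 0.36125, 0.26, 0.1675, 0.1325
lx·mx for x ≥ 2: 1.703625, 0.975375, 1.066, 0.95475, 0.5035 → sum = 5.20325
V_2 = 5.20325 / l_2 = 5.20325 / 0.51625 = 10.078935… → 10.079

10.079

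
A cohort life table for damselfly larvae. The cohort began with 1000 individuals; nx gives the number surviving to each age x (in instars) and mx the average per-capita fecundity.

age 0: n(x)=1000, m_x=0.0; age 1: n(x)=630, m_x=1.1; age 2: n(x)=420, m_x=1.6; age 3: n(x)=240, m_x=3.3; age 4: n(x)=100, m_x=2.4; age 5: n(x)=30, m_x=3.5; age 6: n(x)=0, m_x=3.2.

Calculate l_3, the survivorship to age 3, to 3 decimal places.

l_3 = n_3/n_0 = 240/1000 = 0.24 → 0.240

0.240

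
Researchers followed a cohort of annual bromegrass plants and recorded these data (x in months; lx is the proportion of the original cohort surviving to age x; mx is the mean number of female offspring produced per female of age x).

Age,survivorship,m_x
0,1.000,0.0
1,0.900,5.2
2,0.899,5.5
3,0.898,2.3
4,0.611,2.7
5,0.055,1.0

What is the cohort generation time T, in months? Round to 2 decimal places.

lx·mx: 0, 4.68, 4.9445, 2.0654, 1.6497, 0.055 → R0 = 13.3946
x·lx·mx: 0, 4.68, 9.889, 6.1962, 6.5988, 0.275 → Σ = 27.639
T = 27.639 / 13.3946 = 2.063443… → 2.06

2.06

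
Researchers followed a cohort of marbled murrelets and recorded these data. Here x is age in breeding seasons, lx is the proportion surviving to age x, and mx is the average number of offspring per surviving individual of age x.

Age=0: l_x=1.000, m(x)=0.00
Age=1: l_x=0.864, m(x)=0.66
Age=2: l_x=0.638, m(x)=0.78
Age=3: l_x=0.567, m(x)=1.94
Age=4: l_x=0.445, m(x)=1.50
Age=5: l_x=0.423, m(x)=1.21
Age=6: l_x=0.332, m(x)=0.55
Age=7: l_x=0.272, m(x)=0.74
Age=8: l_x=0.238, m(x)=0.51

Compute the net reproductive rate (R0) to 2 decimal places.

lx·mx by age: 0, 0.57024, 0.49764, 1.09998, 0.6675, 0.51183, 0.1826, 0.20128, 0.12138
R0 = Σ lx·mx = 3.85245 → 3.85

3.85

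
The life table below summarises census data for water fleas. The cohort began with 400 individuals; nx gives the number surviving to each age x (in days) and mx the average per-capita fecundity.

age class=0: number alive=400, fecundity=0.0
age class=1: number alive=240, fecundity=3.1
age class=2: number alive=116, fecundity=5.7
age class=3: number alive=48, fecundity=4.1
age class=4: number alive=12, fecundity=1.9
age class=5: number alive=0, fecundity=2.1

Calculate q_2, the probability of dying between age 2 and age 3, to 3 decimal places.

lx = nx/n0 = nx/400: 1, 0.6, 0.29, 0.12, 0.03, 0
q_2 = (l_2 − l_3) / l_2 = (0.29 − 0.12) / 0.29
     = 0.17 / 0.29 = 0.586207… → 0.586

0.586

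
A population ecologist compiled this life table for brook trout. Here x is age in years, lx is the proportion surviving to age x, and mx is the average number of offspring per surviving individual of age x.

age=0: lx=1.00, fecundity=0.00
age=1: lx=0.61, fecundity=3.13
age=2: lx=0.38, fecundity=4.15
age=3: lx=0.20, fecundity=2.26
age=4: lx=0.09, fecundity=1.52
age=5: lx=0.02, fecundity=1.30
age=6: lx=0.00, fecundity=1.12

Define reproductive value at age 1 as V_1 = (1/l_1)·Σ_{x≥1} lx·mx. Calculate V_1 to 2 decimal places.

lx·mx for x ≥ 1: 1.9093, 1.577, 0.452, 0.1368, 0.026, 0 → sum = 4.1011
V_1 = 4.1011 / l_1 = 4.1011 / 0.61 = 6.723115… → 6.72

6.72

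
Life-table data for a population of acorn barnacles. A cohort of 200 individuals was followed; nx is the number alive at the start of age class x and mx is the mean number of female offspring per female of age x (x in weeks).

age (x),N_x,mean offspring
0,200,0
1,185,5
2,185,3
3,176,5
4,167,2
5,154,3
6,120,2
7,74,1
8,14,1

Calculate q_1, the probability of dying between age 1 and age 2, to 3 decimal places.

0.000

lx = nx/n0 = nx/200: 1, 0.925, 0.925, 0.88, 0.835, 0.77, 0.6, 0.37, 0.07
q_1 = (l_1 − l_2) / l_1 = (0.925 − 0.925) / 0.925
     = 0 / 0.925 = 0 → 0.000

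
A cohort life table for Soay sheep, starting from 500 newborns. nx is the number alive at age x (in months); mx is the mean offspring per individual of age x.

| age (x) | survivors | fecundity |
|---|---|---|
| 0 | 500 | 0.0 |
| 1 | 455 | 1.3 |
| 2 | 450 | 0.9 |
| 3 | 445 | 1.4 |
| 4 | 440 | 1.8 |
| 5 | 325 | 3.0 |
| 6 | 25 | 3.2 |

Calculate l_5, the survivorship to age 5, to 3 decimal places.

l_5 = n_5/n_0 = 325/500 = 0.65 → 0.650

0.650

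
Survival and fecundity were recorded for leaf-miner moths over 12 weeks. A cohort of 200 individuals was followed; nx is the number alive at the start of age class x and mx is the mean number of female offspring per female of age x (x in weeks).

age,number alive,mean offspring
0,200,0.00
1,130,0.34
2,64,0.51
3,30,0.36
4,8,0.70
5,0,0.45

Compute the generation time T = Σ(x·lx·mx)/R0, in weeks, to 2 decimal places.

1.76

lx = nx/n0 = nx/200: 1, 0.65, 0.32, 0.15, 0.04, 0
lx·mx: 0, 0.221, 0.1632, 0.054, 0.028, 0 → R0 = 0.4662
x·lx·mx: 0, 0.221, 0.3264, 0.162, 0.112, 0 → Σ = 0.8214
T = 0.8214 / 0.4662 = 1.761905… → 1.76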